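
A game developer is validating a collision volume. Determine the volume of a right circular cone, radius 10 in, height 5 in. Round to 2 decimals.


Shape: cone
Radius r = 10 in, Height h = 5 in
Formula: V = (1/3) * pi * r^2 * h
r^2 = 100
pi * r^2 * h = pi * 100 * 5 = 500 * pi
V = 500 * pi / 3
V = 523.6
523.6 in^3


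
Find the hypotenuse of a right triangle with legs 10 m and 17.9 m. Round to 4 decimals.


Shape: right triangle
Legs a = 10 m, b = 17.9 m
Formula: c = sqrt(a^2 + b^2)
a^2 = 100, b^2 = 320.41
a^2 + b^2 = 420.41
c = sqrt(420.41)
c = 20.5039
20.5039 m


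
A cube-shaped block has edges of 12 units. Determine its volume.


Shape: cube
Side s = 12 units
Formula: V = s^3
V = 12 * 12 * 12
V = 144 * 12
V = 1728
1728 units^3


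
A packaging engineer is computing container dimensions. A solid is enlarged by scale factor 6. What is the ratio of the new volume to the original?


Linear scale factor k = 6
Rule: under a linear scaling by k, volumes scale by k^3.
k^3 = 6 * 6 * 6
k^3 = 36 * 6
k^3 = 216
Volume scales by a factor of 216.
216 (dimensionless)


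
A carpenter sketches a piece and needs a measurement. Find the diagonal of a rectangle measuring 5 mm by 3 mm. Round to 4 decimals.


Shape: rectangle (diagonal via Pythagoras)
Sides: 5 mm and 3 mm
Formula: d = sqrt(l^2 + w^2)
l^2 = 25, w^2 = 9
l^2 + w^2 = 34
d = sqrt(34)
d = 5.831
5.831 mm


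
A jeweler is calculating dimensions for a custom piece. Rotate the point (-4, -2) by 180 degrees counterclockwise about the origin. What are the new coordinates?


Transformation: rotation about the origin
Original point: (-4, -2)
Rule for 180 deg: (x, y) -> (-x, -y)
Apply: (-4, -2) -> (4, 2)
(4, 2)


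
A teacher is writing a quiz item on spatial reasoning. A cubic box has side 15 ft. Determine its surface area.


Shape: cube
Side s = 15 ft
A cube has 6 square faces.
Formula: SA = 6 * s^2
s^2 = 225
SA = 6 * 225
SA = 1350
1350 ft^2


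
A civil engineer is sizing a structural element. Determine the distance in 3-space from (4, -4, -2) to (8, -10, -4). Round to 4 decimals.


3D distance between two points
P1 = (4, -4, -2), P2 = (8, -10, -4)
Formula: d = sqrt((x2-x1)^2 + (y2-y1)^2 + (z2-z1)^2)
dx = 8 - 4 = 4
dy = -10 - -4 = -6
dz = -4 - -2 = -2
dx^2 + dy^2 + dz^2 = 16 + 36 + 4 = 56
d = sqrt(56)
d = 7.4833
7.4833 units


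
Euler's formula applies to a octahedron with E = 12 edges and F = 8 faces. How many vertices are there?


Polyhedron: octahedron
Euler's formula for convex polyhedra: V - E + F = 2
Given: E = 12 edges and F = 8 faces
Solve for V:
V = 2 + E - F = 2 + 12 - 8 = 6
6 vertices


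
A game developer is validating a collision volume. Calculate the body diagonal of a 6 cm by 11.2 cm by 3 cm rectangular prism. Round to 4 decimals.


Shape: rectangular box (space diagonal)
l = 6 cm, w = 11.2 cm, h = 3 cm
Visualize: the diagonal of the base, then a right triangle with that diagonal and the height.
Formula: d = sqrt(l^2 + w^2 + h^2)
l^2 + w^2 + h^2 = 36 + 125.44 + 9 = 170.44
d = sqrt(170.44)
d = 13.0553
13.0553 cm


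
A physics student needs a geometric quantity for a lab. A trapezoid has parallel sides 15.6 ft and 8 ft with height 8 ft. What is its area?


Shape: trapezoid
Parallel sides a = 15.6 ft, b = 8 ft; Height h = 8 ft
Formula: A = (a + b) * h / 2
a + b = 15.6 + 8 = 23.6
A = 23.6 * 8 / 2
A = 188.8 / 2
A = 94.4
94.4 ft^2


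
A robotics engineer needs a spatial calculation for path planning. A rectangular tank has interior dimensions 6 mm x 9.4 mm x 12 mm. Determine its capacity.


Shape: rectangular prism
l = 6 mm, w = 9.4 mm, h = 12 mm
Formula: V = l * w * h
V = 6 * 9.4 * 12
V = 56.4 * 12
V = 676.8
676.8 mm^3


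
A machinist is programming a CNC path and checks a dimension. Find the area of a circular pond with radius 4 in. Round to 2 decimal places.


Shape: circle
Radius r = 4 in
Formula: A = pi * r^2
r^2 = 4^2 = 16
A = pi * 16
A = 50.27
50.27 in^2


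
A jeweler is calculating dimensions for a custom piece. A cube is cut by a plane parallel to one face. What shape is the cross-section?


Solid: cube
Cutting plane: parallel to one face
Visualize the intersection of the plane with the solid's surface.
The boundary of the cut region is a square.
square


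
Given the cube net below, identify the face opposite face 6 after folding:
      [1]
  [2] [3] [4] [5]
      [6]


Net: cross layout. Take square 3 as the base (bottom).
Fold the four squares in the horizontal row up around 3: 2 -> left, 4 -> right, 5 wraps to the top.
Fold 1 and 6 up from 3: 1 -> back, 6 -> front.
Opposite pairs are therefore: (1, 6), (2, 4), (3, 5).
Face 6 is opposite face 1.
face 1


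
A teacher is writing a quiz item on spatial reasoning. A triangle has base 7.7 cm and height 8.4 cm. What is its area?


Shape: triangle
Base b = 7.7 cm, Height h = 8.4 cm
Formula: A = (1/2) * b * h
A = 0.5 * 7.7 * 8.4
A = 0.5 * 64.68
A = 32.34
32.34 cm^2


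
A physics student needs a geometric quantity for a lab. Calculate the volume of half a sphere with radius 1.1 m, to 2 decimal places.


Shape: hemisphere (half of a sphere)
Radius r = 1.1 m
Formula: V = (1/2) * (4/3) * pi * r^3 = (2/3) * pi * r^3
r^3 = 1.331
(2/3) * 1.331 = 0.887333
V = 0.887333 * pi
V = 2.79
2.79 m^3


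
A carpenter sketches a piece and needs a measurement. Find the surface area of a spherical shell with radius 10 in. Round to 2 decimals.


Shape: sphere
Radius r = 10 in
Formula: SA = 4 * pi * r^2
r^2 = 100
SA = 4 * pi * 100
SA = 400 * pi
SA = 1256.64
1256.64 in^2


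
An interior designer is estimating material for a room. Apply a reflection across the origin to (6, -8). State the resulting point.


Transformation: reflection
Original point: (6, -8)
Rule for reflection through the origin: (x, y) -> (-x, -y)
Apply: (6, -8) -> (-6, 8)
(-6, 8)


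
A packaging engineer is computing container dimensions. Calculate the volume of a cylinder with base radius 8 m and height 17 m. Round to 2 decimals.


Shape: cylinder
Radius r = 8 m, Height h = 17 m
Formula: V = pi * r^2 * h
r^2 = 64
V = pi * 64 * 17
V = 1088 * pi
V = 3418.05
3418.05 m^3


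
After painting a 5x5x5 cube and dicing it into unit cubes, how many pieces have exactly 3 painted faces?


Large cube: 5 x 5 x 5, cut into unit cubes.
Cubes with 3 painted faces are at the corners. A cube always has 8 corners.
Count = 8
8 unit cubes


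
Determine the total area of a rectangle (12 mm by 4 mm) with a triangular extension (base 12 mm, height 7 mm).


Composite shape: rectangle + triangle
Rectangle area = 12 * 4 = 48
Triangle area = 0.5 * 12 * 7 = 42
Total = 48 + 42
Total = 90
90 mm^2


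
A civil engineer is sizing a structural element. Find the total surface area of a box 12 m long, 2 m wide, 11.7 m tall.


Shape: rectangular prism
l = 12 m, w = 2 m, h = 11.7 m
Formula: SA = 2(lw + lh + wh)
lw = 24, lh = 140.4, wh = 23.4
lw + lh + wh = 187.8
SA = 2 * 187.8
SA = 375.6
375.6 m^2


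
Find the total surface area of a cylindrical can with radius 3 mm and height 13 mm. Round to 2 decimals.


Shape: closed cylinder
Radius r = 3 mm, Height h = 13 mm
Formula: SA = 2*pi*r^2 + 2*pi*r*h = 2*pi*r*(r + h)
r + h = 16
2 * r * (r + h) = 2 * 3 * 16 = 96
SA = 96 * pi
SA = 301.59
301.59 mm^2


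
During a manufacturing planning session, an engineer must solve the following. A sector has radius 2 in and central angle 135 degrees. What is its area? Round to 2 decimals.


Shape: circular sector
Radius r = 2 in, Angle = 135 degrees
Formula: A = (angle/360) * pi * r^2
r^2 = 4
Fraction of circle = 135/360
A = (135/360) * pi * 4
A = 1.5 * pi
A = 4.71
4.71 in^2


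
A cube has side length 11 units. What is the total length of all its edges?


Shape: cube
Side s = 11 units
A cube has 12 edges, all equal.
Formula: total edge length = 12 * s
Total = 12 * 11
Total = 132
132 units


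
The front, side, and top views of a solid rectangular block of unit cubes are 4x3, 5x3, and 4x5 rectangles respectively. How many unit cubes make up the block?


Orthographic views of a solid rectangular block:
Front view 4 x 3 -> length = 4, height = 3
Side view 5 x 3 -> width = 5, height = 3 (consistent)
Top view 4 x 5 -> confirms length = 4, width = 5
The block is 4 x 5 x 3.
Total unit cubes = 4 * 5 * 3 = 60
60 unit cubes


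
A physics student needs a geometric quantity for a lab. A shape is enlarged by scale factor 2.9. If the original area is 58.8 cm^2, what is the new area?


Linear scale factor k = 2.9
Original area = 58.8 cm^2
Rule: under a linear scaling by k, areas scale by k^2.
k^2 = 2.9^2 = 8.41
New area = 58.8 * 8.41
New area = 494.508
494.508 cm^2


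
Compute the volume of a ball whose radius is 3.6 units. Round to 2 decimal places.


Shape: sphere
Radius r = 3.6 units
Formula: V = (4/3) * pi * r^3
r^3 = 46.656
(4/3) * 46.656 = 62.208
V = 62.208 * pi
V = 195.43
195.43 units^3


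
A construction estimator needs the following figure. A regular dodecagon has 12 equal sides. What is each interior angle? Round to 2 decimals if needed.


Shape: regular dodecagon (12 sides)
Formula: interior angle = (n - 2) * 180 / n
(n - 2) = 10
(n - 2) * 180 = 1800
angle = 1800 / 12
angle = 150
150 degrees


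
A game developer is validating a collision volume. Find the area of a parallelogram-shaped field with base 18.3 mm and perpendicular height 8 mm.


Shape: parallelogram
Base b = 18.3 mm, Height h = 8 mm
Formula: A = b * h
A = 18.3 * 8
A = 146.4
146.4 mm^2


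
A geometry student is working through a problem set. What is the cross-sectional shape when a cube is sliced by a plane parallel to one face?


Solid: cube
Cutting plane: parallel to one face
Visualize the intersection of the plane with the solid's surface.
The boundary of the cut region is a square.
square


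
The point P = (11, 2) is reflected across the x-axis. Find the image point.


Transformation: reflection
Original point: (11, 2)
Rule for reflection over the x-axis: (x, y) -> (x, -y)
Apply: (11, 2) -> (11, -2)
(11, -2)


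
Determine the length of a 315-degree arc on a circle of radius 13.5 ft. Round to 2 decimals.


Shape: circular arc
Radius r = 13.5 ft, Angle = 315 degrees
Formula: L = (angle/360) * 2 * pi * r
2 * pi * r = 27 * pi
L = (315/360) * 27 * pi
L = 23.625 * pi
L = 74.22
74.22 ft


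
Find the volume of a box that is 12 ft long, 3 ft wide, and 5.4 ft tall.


Shape: rectangular prism
l = 12 ft, w = 3 ft, h = 5.4 ft
Formula: V = l * w * h
V = 12 * 3 * 5.4
V = 36 * 5.4
V = 194.4
194.4 ft^3


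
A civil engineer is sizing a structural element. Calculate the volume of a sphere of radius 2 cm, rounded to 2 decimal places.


Shape: sphere
Radius r = 2 cm
Formula: V = (4/3) * pi * r^3
r^3 = 8
(4/3) * 8 = 10.666667
V = 10.666667 * pi
V = 33.51
33.51 cm^3


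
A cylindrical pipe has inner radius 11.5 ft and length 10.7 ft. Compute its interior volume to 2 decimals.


Shape: cylinder
Radius r = 11.5 ft, Height h = 10.7 ft
Formula: V = pi * r^2 * h
r^2 = 132.25
V = pi * 132.25 * 10.7
V = 1415.075 * pi
V = 4445.59
4445.59 ft^3


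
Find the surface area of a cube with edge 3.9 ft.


Shape: cube
Side s = 3.9 ft
A cube has 6 square faces.
Formula: SA = 6 * s^2
s^2 = 15.21
SA = 6 * 15.21
SA = 91.26
91.26 ft^2


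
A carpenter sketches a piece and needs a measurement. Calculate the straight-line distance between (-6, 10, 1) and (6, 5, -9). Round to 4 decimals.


3D distance between two points
P1 = (-6, 10, 1), P2 = (6, 5, -9)
Formula: d = sqrt((x2-x1)^2 + (y2-y1)^2 + (z2-z1)^2)
dx = 6 - -6 = 12
dy = 5 - 10 = -5
dz = -9 - 1 = -10
dx^2 + dy^2 + dz^2 = 144 + 25 + 100 = 269
d = sqrt(269)
d = 16.4012
16.4012 units


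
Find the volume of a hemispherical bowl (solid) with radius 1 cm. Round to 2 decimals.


Shape: hemisphere (half of a sphere)
Radius r = 1 cm
Formula: V = (1/2) * (4/3) * pi * r^3 = (2/3) * pi * r^3
r^3 = 1
(2/3) * 1 = 0.666667
V = 0.666667 * pi
V = 2.09
2.09 cm^3


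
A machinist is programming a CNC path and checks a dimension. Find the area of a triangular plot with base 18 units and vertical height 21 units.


Shape: triangle
Base b = 18 units, Height h = 21 units
Formula: A = (1/2) * b * h
A = 0.5 * 18 * 21
A = 0.5 * 378
A = 189
189 units^2


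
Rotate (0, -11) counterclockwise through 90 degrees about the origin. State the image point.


Transformation: rotation about the origin
Original point: (0, -11)
Rule for 90 deg counterclockwise: (x, y) -> (-y, x)
Apply: (0, -11) -> (11, 0)
(11, 0)


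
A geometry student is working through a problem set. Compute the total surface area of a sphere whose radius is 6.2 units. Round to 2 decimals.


Shape: sphere
Radius r = 6.2 units
Formula: SA = 4 * pi * r^2
r^2 = 38.44
SA = 4 * pi * 38.44
SA = 153.76 * pi
SA = 483.05
483.05 units^2


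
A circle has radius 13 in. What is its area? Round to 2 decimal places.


Shape: circle
Radius r = 13 in
Formula: A = pi * r^2
r^2 = 13^2 = 169
A = pi * 169
A = 530.93
530.93 in^2


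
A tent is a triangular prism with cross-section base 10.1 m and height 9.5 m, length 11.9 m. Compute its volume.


Shape: triangular prism
Triangle base = 10.1 m, triangle height = 9.5 m, prism length L = 11.9 m
Formula: V = (1/2 * b * h_tri) * L
Cross-section area = 0.5 * 10.1 * 9.5 = 47.975
V = 47.975 * 11.9
V = 570.9025
570.9025 m^3


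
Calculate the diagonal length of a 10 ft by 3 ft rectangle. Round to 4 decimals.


Shape: rectangle (diagonal via Pythagoras)
Sides: 10 ft and 3 ft
Formula: d = sqrt(l^2 + w^2)
l^2 = 100, w^2 = 9
l^2 + w^2 = 109
d = sqrt(109)
d = 10.4403
10.4403 ft


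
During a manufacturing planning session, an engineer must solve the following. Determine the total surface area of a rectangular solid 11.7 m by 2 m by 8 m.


Shape: rectangular prism
l = 11.7 m, w = 2 m, h = 8 m
Formula: SA = 2(lw + lh + wh)
lw = 23.4, lh = 93.6, wh = 16
lw + lh + wh = 133
SA = 2 * 133
SA = 266
266 m^2


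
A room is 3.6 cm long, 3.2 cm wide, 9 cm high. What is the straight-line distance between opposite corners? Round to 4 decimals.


Shape: rectangular box (space diagonal)
l = 3.6 cm, w = 3.2 cm, h = 9 cm
Visualize: the diagonal of the base, then a right triangle with that diagonal and the height.
Formula: d = sqrt(l^2 + w^2 + h^2)
l^2 + w^2 + h^2 = 12.96 + 10.24 + 81 = 104.2
d = sqrt(104.2)
d = 10.2078
10.2078 cm


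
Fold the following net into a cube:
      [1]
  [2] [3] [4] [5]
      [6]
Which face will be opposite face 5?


Net: cross layout. Take square 3 as the base (bottom).
Fold the four squares in the horizontal row up around 3: 2 -> left, 4 -> right, 5 wraps to the top.
Fold 1 and 6 up from 3: 1 -> back, 6 -> front.
Opposite pairs are therefore: (1, 6), (2, 4), (3, 5).
Face 5 is opposite face 3.
face 3


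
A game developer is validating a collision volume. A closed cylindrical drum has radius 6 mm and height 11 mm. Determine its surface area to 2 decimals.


Shape: closed cylinder
Radius r = 6 mm, Height h = 11 mm
Formula: SA = 2*pi*r^2 + 2*pi*r*h = 2*pi*r*(r + h)
r + h = 17
2 * r * (r + h) = 2 * 6 * 17 = 204
SA = 204 * pi
SA = 640.88
640.88 mm^2


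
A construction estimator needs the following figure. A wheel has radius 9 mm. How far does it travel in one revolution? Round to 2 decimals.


Shape: circle
Radius r = 9 mm
Formula: C = 2 * pi * r
C = 2 * pi * 9
C = 18 * pi
C = 56.55
56.55 mm


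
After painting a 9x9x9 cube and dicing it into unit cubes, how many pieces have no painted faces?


Large cube: 9 x 9 x 9, cut into unit cubes.
n = 9, so n - 2 = 7
Unpainted cubes form the interior (n - 2)^3 block.
(n - 2)^3 = 7^3 = 343
343 unit cubes


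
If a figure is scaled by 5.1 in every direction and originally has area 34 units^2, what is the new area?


Linear scale factor k = 5.1
Original area = 34 units^2
Rule: under a linear scaling by k, areas scale by k^2.
k^2 = 5.1^2 = 26.01
New area = 34 * 26.01
New area = 884.34
884.34 units^2


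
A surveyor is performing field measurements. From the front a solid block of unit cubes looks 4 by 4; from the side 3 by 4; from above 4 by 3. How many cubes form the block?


Orthographic views of a solid rectangular block:
Front view 4 x 4 -> length = 4, height = 4
Side view 3 x 4 -> width = 3, height = 4 (consistent)
Top view 4 x 3 -> confirms length = 4, width = 3
The block is 4 x 3 x 4.
Total unit cubes = 4 * 3 * 4 = 48
48 unit cubes


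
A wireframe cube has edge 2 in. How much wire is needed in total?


Shape: cube
Side s = 2 in
A cube has 12 edges, all equal.
Formula: total edge length = 12 * s
Total = 12 * 2
Total = 24
24 in


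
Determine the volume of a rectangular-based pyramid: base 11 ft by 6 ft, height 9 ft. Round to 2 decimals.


Shape: rectangular pyramid
Base: 11 ft x 6 ft, Height h = 9 ft
Formula: V = (1/3) * base_area * h
base_area = 11 * 6 = 66
base_area * h = 66 * 9 = 594
V = 594 / 3
V = 198
198 ft^3


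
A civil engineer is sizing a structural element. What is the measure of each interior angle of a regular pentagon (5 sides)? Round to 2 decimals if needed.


Shape: regular pentagon (5 sides)
Formula: interior angle = (n - 2) * 180 / n
(n - 2) = 3
(n - 2) * 180 = 540
angle = 540 / 5
angle = 108
108 degrees


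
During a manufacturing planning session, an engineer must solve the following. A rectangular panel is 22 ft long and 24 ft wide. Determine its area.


Shape: rectangle
Length l = 22 ft, Width w = 24 ft
Formula: A = l * w
A = 22 * 24
A = 528
528 ft^2


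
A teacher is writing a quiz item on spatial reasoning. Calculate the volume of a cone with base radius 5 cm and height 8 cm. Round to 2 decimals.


Shape: cone
Radius r = 5 cm, Height h = 8 cm
Formula: V = (1/3) * pi * r^2 * h
r^2 = 25
pi * r^2 * h = pi * 25 * 8 = 200 * pi
V = 200 * pi / 3
V = 209.44
209.44 cm^3


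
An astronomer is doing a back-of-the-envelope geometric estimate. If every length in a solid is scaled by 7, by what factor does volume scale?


Linear scale factor k = 7
Rule: under a linear scaling by k, volumes scale by k^3.
k^3 = 7 * 7 * 7
k^3 = 49 * 7
k^3 = 343
Volume scales by a factor of 343.
343 (dimensionless)


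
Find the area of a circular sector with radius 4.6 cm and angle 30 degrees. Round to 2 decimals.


Shape: circular sector
Radius r = 4.6 cm, Angle = 30 degrees
Formula: A = (angle/360) * pi * r^2
r^2 = 21.16
Fraction of circle = 30/360
A = (30/360) * pi * 21.16
A = 1.763333 * pi
A = 5.54
5.54 cm^2


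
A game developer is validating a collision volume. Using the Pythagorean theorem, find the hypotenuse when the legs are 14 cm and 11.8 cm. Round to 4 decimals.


Shape: right triangle
Legs a = 14 cm, b = 11.8 cm
Formula: c = sqrt(a^2 + b^2)
a^2 = 196, b^2 = 139.24
a^2 + b^2 = 335.24
c = sqrt(335.24)
c = 18.3096
18.3096 cm


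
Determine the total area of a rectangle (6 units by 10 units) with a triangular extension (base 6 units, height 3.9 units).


Composite shape: rectangle + triangle
Rectangle area = 6 * 10 = 60
Triangle area = 0.5 * 6 * 3.9 = 11.7
Total = 60 + 11.7
Total = 71.7
71.7 units^2


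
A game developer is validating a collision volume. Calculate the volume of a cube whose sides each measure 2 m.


Shape: cube
Side s = 2 m
Formula: V = s^3
V = 2 * 2 * 2
V = 4 * 2
V = 8
8 m^3


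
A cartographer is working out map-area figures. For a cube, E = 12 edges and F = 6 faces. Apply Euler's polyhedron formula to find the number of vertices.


Polyhedron: cube
Euler's formula for convex polyhedra: V - E + F = 2
Given: E = 12 edges and F = 6 faces
Solve for V:
V = 2 + E - F = 2 + 12 - 6 = 8
8 vertices


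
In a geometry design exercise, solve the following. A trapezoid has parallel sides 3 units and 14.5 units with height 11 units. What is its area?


Shape: trapezoid
Parallel sides a = 3 units, b = 14.5 units; Height h = 11 units
Formula: A = (a + b) * h / 2
a + b = 3 + 14.5 = 17.5
A = 17.5 * 11 / 2
A = 192.5 / 2
A = 96.25
96.25 units^2


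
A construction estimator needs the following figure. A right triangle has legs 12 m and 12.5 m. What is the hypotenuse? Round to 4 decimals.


Shape: right triangle
Legs a = 12 m, b = 12.5 m
Formula: c = sqrt(a^2 + b^2)
a^2 = 144, b^2 = 156.25
a^2 + b^2 = 300.25
c = sqrt(300.25)
c = 17.3277
17.3277 m


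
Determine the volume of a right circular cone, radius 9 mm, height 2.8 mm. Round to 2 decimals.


Shape: cone
Radius r = 9 mm, Height h = 2.8 mm
Formula: V = (1/3) * pi * r^2 * h
r^2 = 81
pi * r^2 * h = pi * 81 * 2.8 = 226.8 * pi
V = 226.8 * pi / 3
V = 237.5
237.5 mm^3


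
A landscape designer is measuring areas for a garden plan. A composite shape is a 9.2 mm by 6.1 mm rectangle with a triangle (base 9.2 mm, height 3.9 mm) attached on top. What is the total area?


Composite shape: rectangle + triangle
Rectangle area = 9.2 * 6.1 = 56.12
Triangle area = 0.5 * 9.2 * 3.9 = 17.94
Total = 56.12 + 17.94
Total = 74.06
74.06 mm^2


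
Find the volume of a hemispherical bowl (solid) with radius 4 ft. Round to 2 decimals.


Shape: hemisphere (half of a sphere)
Radius r = 4 ft
Formula: V = (1/2) * (4/3) * pi * r^3 = (2/3) * pi * r^3
r^3 = 64
(2/3) * 64 = 42.666667
V = 42.666667 * pi
V = 134.04
134.04 ft^3


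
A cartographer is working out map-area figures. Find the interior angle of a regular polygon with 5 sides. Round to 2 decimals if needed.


Shape: regular pentagon (5 sides)
Formula: interior angle = (n - 2) * 180 / n
(n - 2) = 3
(n - 2) * 180 = 540
angle = 540 / 5
angle = 108
108 degrees


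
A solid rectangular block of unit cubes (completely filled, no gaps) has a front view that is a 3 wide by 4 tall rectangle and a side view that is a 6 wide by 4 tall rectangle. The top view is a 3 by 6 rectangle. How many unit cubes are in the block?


Orthographic views of a solid rectangular block:
Front view 3 x 4 -> length = 3, height = 4
Side view 6 x 4 -> width = 6, height = 4 (consistent)
Top view 3 x 6 -> confirms length = 3, width = 6
The block is 3 x 6 x 4.
Total unit cubes = 3 * 6 * 4 = 72
72 unit cubes


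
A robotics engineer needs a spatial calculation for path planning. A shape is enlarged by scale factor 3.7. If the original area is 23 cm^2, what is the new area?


Linear scale factor k = 3.7
Original area = 23 cm^2
Rule: under a linear scaling by k, areas scale by k^2.
k^2 = 3.7^2 = 13.69
New area = 23 * 13.69
New area = 314.87
314.87 cm^2


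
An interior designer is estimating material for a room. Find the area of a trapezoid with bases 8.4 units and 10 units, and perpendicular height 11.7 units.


Shape: trapezoid
Parallel sides a = 8.4 units, b = 10 units; Height h = 11.7 units
Formula: A = (a + b) * h / 2
a + b = 8.4 + 10 = 18.4
A = 18.4 * 11.7 / 2
A = 215.28 / 2
A = 107.64
107.64 units^2


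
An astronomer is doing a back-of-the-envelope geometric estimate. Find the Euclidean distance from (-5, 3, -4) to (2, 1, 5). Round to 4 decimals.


3D distance between two points
P1 = (-5, 3, -4), P2 = (2, 1, 5)
Formula: d = sqrt((x2-x1)^2 + (y2-y1)^2 + (z2-z1)^2)
dx = 2 - -5 = 7
dy = 1 - 3 = -2
dz = 5 - -4 = 9
dx^2 + dy^2 + dz^2 = 49 + 4 + 81 = 134
d = sqrt(134)
d = 11.5758
11.5758 units


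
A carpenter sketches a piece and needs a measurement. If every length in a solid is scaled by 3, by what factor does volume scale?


Linear scale factor k = 3
Rule: under a linear scaling by k, volumes scale by k^3.
k^3 = 3 * 3 * 3
k^3 = 9 * 3
k^3 = 27
Volume scales by a factor of 27.
27 (dimensionless)


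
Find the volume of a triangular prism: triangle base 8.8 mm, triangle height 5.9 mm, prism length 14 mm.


Shape: triangular prism
Triangle base = 8.8 mm, triangle height = 5.9 mm, prism length L = 14 mm
Formula: V = (1/2 * b * h_tri) * L
Cross-section area = 0.5 * 8.8 * 5.9 = 25.96
V = 25.96 * 14
V = 363.44
363.44 mm^3


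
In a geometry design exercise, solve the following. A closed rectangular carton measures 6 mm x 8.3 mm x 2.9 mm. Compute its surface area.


Shape: rectangular prism
l = 6 mm, w = 8.3 mm, h = 2.9 mm
Formula: SA = 2(lw + lh + wh)
lw = 49.8, lh = 17.4, wh = 24.07
lw + lh + wh = 91.27
SA = 2 * 91.27
SA = 182.54
182.54 mm^2


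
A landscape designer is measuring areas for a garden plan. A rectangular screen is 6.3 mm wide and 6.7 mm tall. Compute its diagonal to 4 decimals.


Shape: rectangle (diagonal via Pythagoras)
Sides: 6.3 mm and 6.7 mm
Formula: d = sqrt(l^2 + w^2)
l^2 = 39.69, w^2 = 44.89
l^2 + w^2 = 84.58
d = sqrt(84.58)
d = 9.1967
9.1967 mm


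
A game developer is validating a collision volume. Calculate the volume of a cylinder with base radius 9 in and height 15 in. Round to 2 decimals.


Shape: cylinder
Radius r = 9 in, Height h = 15 in
Formula: V = pi * r^2 * h
r^2 = 81
V = pi * 81 * 15
V = 1215 * pi
V = 3817.04
3817.04 in^3


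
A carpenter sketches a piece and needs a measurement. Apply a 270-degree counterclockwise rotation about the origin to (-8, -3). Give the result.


Transformation: rotation about the origin
Original point: (-8, -3)
Rule for 270 deg counterclockwise: (x, y) -> (y, -x)
Apply: (-8, -3) -> (-3, 8)
(-3, 8)


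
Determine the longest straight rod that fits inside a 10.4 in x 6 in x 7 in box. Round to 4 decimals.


Shape: rectangular box (space diagonal)
l = 10.4 in, w = 6 in, h = 7 in
Visualize: the diagonal of the base, then a right triangle with that diagonal and the height.
Formula: d = sqrt(l^2 + w^2 + h^2)
l^2 + w^2 + h^2 = 108.16 + 36 + 49 = 193.16
d = sqrt(193.16)
d = 13.8982
13.8982 in


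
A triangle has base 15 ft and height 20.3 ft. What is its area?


Shape: triangle
Base b = 15 ft, Height h = 20.3 ft
Formula: A = (1/2) * b * h
A = 0.5 * 15 * 20.3
A = 0.5 * 304.5
A = 152.25
152.25 ft^2


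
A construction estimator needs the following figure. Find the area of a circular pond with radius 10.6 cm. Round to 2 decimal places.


Shape: circle
Radius r = 10.6 cm
Formula: A = pi * r^2
r^2 = 10.6^2 = 112.36
A = pi * 112.36
A = 352.99
352.99 cm^2


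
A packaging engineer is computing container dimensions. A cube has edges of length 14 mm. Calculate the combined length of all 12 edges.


Shape: cube
Side s = 14 mm
A cube has 12 edges, all equal.
Formula: total edge length = 12 * s
Total = 12 * 14
Total = 168
168 mm


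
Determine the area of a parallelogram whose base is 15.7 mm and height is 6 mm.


Shape: parallelogram
Base b = 15.7 mm, Height h = 6 mm
Formula: A = b * h
A = 15.7 * 6
A = 94.2
94.2 mm^2


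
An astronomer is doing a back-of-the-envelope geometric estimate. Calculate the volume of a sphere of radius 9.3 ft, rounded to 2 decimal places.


Shape: sphere
Radius r = 9.3 ft
Formula: V = (4/3) * pi * r^3
r^3 = 804.357
(4/3) * 804.357 = 1072.476
V = 1072.476 * pi
V = 3369.28
3369.28 ft^3


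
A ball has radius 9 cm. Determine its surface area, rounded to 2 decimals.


Shape: sphere
Radius r = 9 cm
Formula: SA = 4 * pi * r^2
r^2 = 81
SA = 4 * pi * 81
SA = 324 * pi
SA = 1017.88
1017.88 cm^2


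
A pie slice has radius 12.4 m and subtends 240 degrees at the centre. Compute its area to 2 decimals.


Shape: circular sector
Radius r = 12.4 m, Angle = 240 degrees
Formula: A = (angle/360) * pi * r^2
r^2 = 153.76
Fraction of circle = 240/360
A = (240/360) * pi * 153.76
A = 102.506667 * pi
A = 322.03
322.03 m^2


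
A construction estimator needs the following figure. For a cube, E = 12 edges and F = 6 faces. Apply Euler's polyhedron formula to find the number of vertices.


Polyhedron: cube
Euler's formula for convex polyhedra: V - E + F = 2
Given: E = 12 edges and F = 6 faces
Solve for V:
V = 2 + E - F = 2 + 12 - 6 = 8
8 vertices


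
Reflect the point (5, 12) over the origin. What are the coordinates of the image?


Transformation: reflection
Original point: (5, 12)
Rule for reflection through the origin: (x, y) -> (-x, -y)
Apply: (5, 12) -> (-5, -12)
(-5, -12)


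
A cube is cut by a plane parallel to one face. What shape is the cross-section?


Solid: cube
Cutting plane: parallel to one face
Visualize the intersection of the plane with the solid's surface.
The boundary of the cut region is a square.
square


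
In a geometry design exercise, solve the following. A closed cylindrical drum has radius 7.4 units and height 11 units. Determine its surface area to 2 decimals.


Shape: closed cylinder
Radius r = 7.4 units, Height h = 11 units
Formula: SA = 2*pi*r^2 + 2*pi*r*h = 2*pi*r*(r + h)
r + h = 18.4
2 * r * (r + h) = 2 * 7.4 * 18.4 = 272.32
SA = 272.32 * pi
SA = 855.52
855.52 units^2


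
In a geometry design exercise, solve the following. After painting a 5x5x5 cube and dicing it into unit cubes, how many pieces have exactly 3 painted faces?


Large cube: 5 x 5 x 5, cut into unit cubes.
Cubes with 3 painted faces are at the corners. A cube always has 8 corners.
Count = 8
8 unit cubes


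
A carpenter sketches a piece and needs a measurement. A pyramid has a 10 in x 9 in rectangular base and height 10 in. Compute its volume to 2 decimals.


Shape: rectangular pyramid
Base: 10 in x 9 in, Height h = 10 in
Formula: V = (1/3) * base_area * h
base_area = 10 * 9 = 90
base_area * h = 90 * 10 = 900
V = 900 / 3
V = 300
300 in^3


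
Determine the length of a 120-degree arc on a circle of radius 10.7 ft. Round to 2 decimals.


Shape: circular arc
Radius r = 10.7 ft, Angle = 120 degrees
Formula: L = (angle/360) * 2 * pi * r
2 * pi * r = 21.4 * pi
L = (120/360) * 21.4 * pi
L = 7.133333 * pi
L = 22.41
22.41 ft


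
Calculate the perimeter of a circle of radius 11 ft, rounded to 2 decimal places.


Shape: circle
Radius r = 11 ft
Formula: C = 2 * pi * r
C = 2 * pi * 11
C = 22 * pi
C = 69.12
69.12 ft


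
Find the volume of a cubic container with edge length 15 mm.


Shape: cube
Side s = 15 mm
Formula: V = s^3
V = 15 * 15 * 15
V = 225 * 15
V = 3375
3375 mm^3


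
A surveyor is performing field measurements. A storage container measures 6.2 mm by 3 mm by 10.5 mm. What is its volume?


Shape: rectangular prism
l = 6.2 mm, w = 3 mm, h = 10.5 mm
Formula: V = l * w * h
V = 6.2 * 3 * 10.5
V = 18.6 * 10.5
V = 195.3
195.3 mm^3


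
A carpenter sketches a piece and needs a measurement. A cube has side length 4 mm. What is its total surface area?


Shape: cube
Side s = 4 mm
A cube has 6 square faces.
Formula: SA = 6 * s^2
s^2 = 16
SA = 6 * 16
SA = 96
96 mm^2


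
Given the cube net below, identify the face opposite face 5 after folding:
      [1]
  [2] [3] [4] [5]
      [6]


Net: cross layout. Take square 3 as the base (bottom).
Fold the four squares in the horizontal row up around 3: 2 -> left, 4 -> right, 5 wraps to the top.
Fold 1 and 6 up from 3: 1 -> back, 6 -> front.
Opposite pairs are therefore: (1, 6), (2, 4), (3, 5).
Face 5 is opposite face 3.
face 3


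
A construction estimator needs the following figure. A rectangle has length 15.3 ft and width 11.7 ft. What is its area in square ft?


Shape: rectangle
Length l = 15.3 ft, Width w = 11.7 ft
Formula: A = l * w
A = 15.3 * 11.7
A = 179.01
179.01 ft^2


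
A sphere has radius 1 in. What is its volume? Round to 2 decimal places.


Shape: sphere
Radius r = 1 in
Formula: V = (4/3) * pi * r^3
r^3 = 1
(4/3) * 1 = 1.333333
V = 1.333333 * pi
V = 4.19
4.19 in^3


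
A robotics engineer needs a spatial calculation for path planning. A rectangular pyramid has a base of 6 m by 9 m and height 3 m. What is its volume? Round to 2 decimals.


Shape: rectangular pyramid
Base: 6 m x 9 m, Height h = 3 m
Formula: V = (1/3) * base_area * h
base_area = 6 * 9 = 54
base_area * h = 54 * 3 = 162
V = 162 / 3
V = 54
54 m^3


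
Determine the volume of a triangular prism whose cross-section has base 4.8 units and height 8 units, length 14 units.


Shape: triangular prism
Triangle base = 4.8 units, triangle height = 8 units, prism length L = 14 units
Formula: V = (1/2 * b * h_tri) * L
Cross-section area = 0.5 * 4.8 * 8 = 19.2
V = 19.2 * 14
V = 268.8
268.8 units^3


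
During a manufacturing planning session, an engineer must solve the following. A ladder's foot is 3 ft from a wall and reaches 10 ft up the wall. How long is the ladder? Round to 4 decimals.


Shape: right triangle
Legs a = 3 ft, b = 10 ft
Formula: c = sqrt(a^2 + b^2)
a^2 = 9, b^2 = 100
a^2 + b^2 = 109
c = sqrt(109)
c = 10.4403
10.4403 ft


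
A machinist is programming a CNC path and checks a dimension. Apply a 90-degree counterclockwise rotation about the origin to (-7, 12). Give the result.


Transformation: rotation about the origin
Original point: (-7, 12)
Rule for 90 deg counterclockwise: (x, y) -> (-y, x)
Apply: (-7, 12) -> (-12, -7)
(-12, -7)


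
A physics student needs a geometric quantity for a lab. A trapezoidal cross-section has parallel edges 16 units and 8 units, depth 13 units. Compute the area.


Shape: trapezoid
Parallel sides a = 16 units, b = 8 units; Height h = 13 units
Formula: A = (a + b) * h / 2
a + b = 16 + 8 = 24
A = 24 * 13 / 2
A = 312 / 2
A = 156
156 units^2


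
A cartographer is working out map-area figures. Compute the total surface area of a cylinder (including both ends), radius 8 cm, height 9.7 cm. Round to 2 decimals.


Shape: closed cylinder
Radius r = 8 cm, Height h = 9.7 cm
Formula: SA = 2*pi*r^2 + 2*pi*r*h = 2*pi*r*(r + h)
r + h = 17.7
2 * r * (r + h) = 2 * 8 * 17.7 = 283.2
SA = 283.2 * pi
SA = 889.7
889.7 cm^2


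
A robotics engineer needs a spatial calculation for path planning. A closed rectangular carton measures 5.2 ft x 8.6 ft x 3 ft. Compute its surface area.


Shape: rectangular prism
l = 5.2 ft, w = 8.6 ft, h = 3 ft
Formula: SA = 2(lw + lh + wh)
lw = 44.72, lh = 15.6, wh = 25.8
lw + lh + wh = 86.12
SA = 2 * 86.12
SA = 172.24
172.24 ft^2


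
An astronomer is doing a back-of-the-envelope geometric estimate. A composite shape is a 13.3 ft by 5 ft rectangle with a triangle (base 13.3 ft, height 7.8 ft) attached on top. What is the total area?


Composite shape: rectangle + triangle
Rectangle area = 13.3 * 5 = 66.5
Triangle area = 0.5 * 13.3 * 7.8 = 51.87
Total = 66.5 + 51.87
Total = 118.37
118.37 ft^2


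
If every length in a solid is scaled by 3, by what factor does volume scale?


Linear scale factor k = 3
Rule: under a linear scaling by k, volumes scale by k^3.
k^3 = 3 * 3 * 3
k^3 = 9 * 3
k^3 = 27
Volume scales by a factor of 27.
27 (dimensionless)


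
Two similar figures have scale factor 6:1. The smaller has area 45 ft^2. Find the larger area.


Linear scale factor k = 6
Original area = 45 ft^2
Rule: under a linear scaling by k, areas scale by k^2.
k^2 = 6^2 = 36
New area = 45 * 36
New area = 1620
1620 ft^2


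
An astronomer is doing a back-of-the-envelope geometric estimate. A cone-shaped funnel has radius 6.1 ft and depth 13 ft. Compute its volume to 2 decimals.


Shape: cone
Radius r = 6.1 ft, Height h = 13 ft
Formula: V = (1/3) * pi * r^2 * h
r^2 = 37.21
pi * r^2 * h = pi * 37.21 * 13 = 483.73 * pi
V = 483.73 * pi / 3
V = 506.56
506.56 ft^3


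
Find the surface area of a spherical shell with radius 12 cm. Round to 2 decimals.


Shape: sphere
Radius r = 12 cm
Formula: SA = 4 * pi * r^2
r^2 = 144
SA = 4 * pi * 144
SA = 576 * pi
SA = 1809.56
1809.56 cm^2


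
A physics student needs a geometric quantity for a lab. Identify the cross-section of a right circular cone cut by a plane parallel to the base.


Solid: right circular cone
Cutting plane: parallel to the base
Visualize the intersection of the plane with the solid's surface.
The boundary of the cut region is a circle.
circle


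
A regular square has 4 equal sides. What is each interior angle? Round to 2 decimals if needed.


Shape: regular square (4 sides)
Formula: interior angle = (n - 2) * 180 / n
(n - 2) = 2
(n - 2) * 180 = 360
angle = 360 / 4
angle = 90
90 degrees


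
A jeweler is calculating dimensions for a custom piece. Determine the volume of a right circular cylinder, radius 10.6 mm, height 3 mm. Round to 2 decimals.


Shape: cylinder
Radius r = 10.6 mm, Height h = 3 mm
Formula: V = pi * r^2 * h
r^2 = 112.36
V = pi * 112.36 * 3
V = 337.08 * pi
V = 1058.97
1058.97 mm^3


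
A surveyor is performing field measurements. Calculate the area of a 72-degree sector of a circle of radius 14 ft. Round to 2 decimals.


Shape: circular sector
Radius r = 14 ft, Angle = 72 degrees
Formula: A = (angle/360) * pi * r^2
r^2 = 196
Fraction of circle = 72/360
A = (72/360) * pi * 196
A = 39.2 * pi
A = 123.15
123.15 ft^2


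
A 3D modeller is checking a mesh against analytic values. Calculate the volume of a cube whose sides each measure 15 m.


Shape: cube
Side s = 15 m
Formula: V = s^3
V = 15 * 15 * 15
V = 225 * 15
V = 3375
3375 m^3


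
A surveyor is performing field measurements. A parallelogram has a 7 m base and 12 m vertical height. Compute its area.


Shape: parallelogram
Base b = 7 m, Height h = 12 m
Formula: A = b * h
A = 7 * 12
A = 84
84 m^2


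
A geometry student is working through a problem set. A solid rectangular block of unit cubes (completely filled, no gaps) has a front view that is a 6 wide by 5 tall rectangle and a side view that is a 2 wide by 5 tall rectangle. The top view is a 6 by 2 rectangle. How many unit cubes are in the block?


Orthographic views of a solid rectangular block:
Front view 6 x 5 -> length = 6, height = 5
Side view 2 x 5 -> width = 2, height = 5 (consistent)
Top view 6 x 2 -> confirms length = 6, width = 2
The block is 6 x 2 x 5.
Total unit cubes = 6 * 2 * 5 = 60
60 unit cubes


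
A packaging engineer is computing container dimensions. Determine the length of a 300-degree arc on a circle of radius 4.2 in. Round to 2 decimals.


Shape: circular arc
Radius r = 4.2 in, Angle = 300 degrees
Formula: L = (angle/360) * 2 * pi * r
2 * pi * r = 8.4 * pi
L = (300/360) * 8.4 * pi
L = 7 * pi
L = 21.99
21.99 in


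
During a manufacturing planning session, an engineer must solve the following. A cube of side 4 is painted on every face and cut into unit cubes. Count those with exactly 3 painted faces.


Large cube: 4 x 4 x 4, cut into unit cubes.
Cubes with 3 painted faces are at the corners. A cube always has 8 corners.
Count = 8
8 unit cubes


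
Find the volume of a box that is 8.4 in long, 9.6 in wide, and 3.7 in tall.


Shape: rectangular prism
l = 8.4 in, w = 9.6 in, h = 3.7 in
Formula: V = l * w * h
V = 8.4 * 9.6 * 3.7
V = 80.64 * 3.7
V = 298.368
298.368 in^3


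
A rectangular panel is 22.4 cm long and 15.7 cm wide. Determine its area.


Shape: rectangle
Length l = 22.4 cm, Width w = 15.7 cm
Formula: A = l * w
A = 22.4 * 15.7
A = 351.68
351.68 cm^2


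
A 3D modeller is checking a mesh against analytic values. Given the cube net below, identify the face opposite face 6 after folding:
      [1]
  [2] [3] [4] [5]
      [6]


Net: cross layout. Take square 3 as the base (bottom).
Fold the four squares in the horizontal row up around 3: 2 -> left, 4 -> right, 5 wraps to the top.
Fold 1 and 6 up from 3: 1 -> back, 6 -> front.
Opposite pairs are therefore: (1, 6), (2, 4), (3, 5).
Face 6 is opposite face 1.
face 1


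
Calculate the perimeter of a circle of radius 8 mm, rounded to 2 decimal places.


Shape: circle
Radius r = 8 mm
Formula: C = 2 * pi * r
C = 2 * pi * 8
C = 16 * pi
C = 50.27
50.27 mm


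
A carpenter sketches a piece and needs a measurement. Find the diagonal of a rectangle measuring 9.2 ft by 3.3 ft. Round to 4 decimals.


Shape: rectangle (diagonal via Pythagoras)
Sides: 9.2 ft and 3.3 ft
Formula: d = sqrt(l^2 + w^2)
l^2 = 84.64, w^2 = 10.89
l^2 + w^2 = 95.53
d = sqrt(95.53)
d = 9.7739
9.7739 ft


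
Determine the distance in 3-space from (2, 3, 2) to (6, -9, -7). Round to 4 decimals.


3D distance between two points
P1 = (2, 3, 2), P2 = (6, -9, -7)
Formula: d = sqrt((x2-x1)^2 + (y2-y1)^2 + (z2-z1)^2)
dx = 6 - 2 = 4
dy = -9 - 3 = -12
dz = -7 - 2 = -9
dx^2 + dy^2 + dz^2 = 16 + 144 + 81 = 241
d = sqrt(241)
d = 15.5242
15.5242 units


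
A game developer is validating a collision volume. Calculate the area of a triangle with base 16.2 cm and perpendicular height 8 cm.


Shape: triangle
Base b = 16.2 cm, Height h = 8 cm
Formula: A = (1/2) * b * h
A = 0.5 * 16.2 * 8
A = 0.5 * 129.6
A = 64.8
64.8 cm^2
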